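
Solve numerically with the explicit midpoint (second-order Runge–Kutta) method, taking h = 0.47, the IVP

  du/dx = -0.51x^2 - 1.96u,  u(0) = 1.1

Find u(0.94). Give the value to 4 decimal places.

0.1770

Midpoint: k1 = f(x_n, u_n); k2 = f(x_n + h/2, u_n + (h/2)·k1); u_{n+1} = u_n + h·k2.
x=0.000000, u=1.100000:
  k1 = f(0.000000, 1.100000) = -2.156000
  k2 = f(0.235000, 0.593340) = -1.191111
  u ← 1.100000 + 0.47·(-1.191111) = 0.540178
x=0.470000, u=0.540178:
  k1 = f(0.470000, 0.540178) = -1.171407
  k2 = f(0.705000, 0.264897) = -0.772681
  u ← 0.540178 + 0.47·(-0.772681) = 0.177018
u(0.94) ≈ 0.1770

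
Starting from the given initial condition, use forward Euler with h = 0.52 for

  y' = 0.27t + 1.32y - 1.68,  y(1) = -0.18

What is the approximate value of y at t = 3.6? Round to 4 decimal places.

-14.5298

Euler: y_{n+1} = y_n + h·f(t_n, y_n).
t=1.000000, y=-0.180000: f=-1.647600 → y ← -0.180000 + 0.52·(-1.647600) = -1.036752
t=1.520000, y=-1.036752: f=-2.638113 → y ← -1.036752 + 0.52·(-2.638113) = -2.408571
t=2.040000, y=-2.408571: f=-4.308513 → y ← -2.408571 + 0.52·(-4.308513) = -4.648997
t=2.560000, y=-4.648997: f=-7.125477 → y ← -4.648997 + 0.52·(-7.125477) = -8.354245
t=3.080000, y=-8.354245: f=-11.876004 → y ← -8.354245 + 0.52·(-11.876004) = -14.529767
y(3.6) ≈ -14.5298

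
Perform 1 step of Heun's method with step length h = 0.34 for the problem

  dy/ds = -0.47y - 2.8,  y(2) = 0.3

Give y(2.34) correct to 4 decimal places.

-0.6200

Heun: k1 = f(s_n, y_n); k2 = f(s_n + h, y_n + h·k1); y_{n+1} = y_n + (h/2)·(k1 + k2).
s=2.000000, y=0.300000:
  k1 = f(2.000000, 0.300000) = -2.941000
  k2 = f(2.340000, -0.699940) = -2.471028
  y ← 0.300000 + (0.34/2)·(-2.941000 + (-2.471028)) = -0.620045
y(2.34) ≈ -0.6200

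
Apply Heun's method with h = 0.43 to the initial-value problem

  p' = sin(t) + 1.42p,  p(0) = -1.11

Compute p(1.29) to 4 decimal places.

-5.1307

Heun: k1 = f(t_n, p_n); k2 = f(t_n + h, p_n + h·k1); p_{n+1} = p_n + (h/2)·(k1 + k2).
t=0.000000, p=-1.110000:
  k1 = f(0.000000, -1.110000) = -1.576200
  k2 = f(0.430000, -1.787766) = -2.121757
  p ← -1.110000 + (0.43/2)·(-1.576200 + (-2.121757)) = -1.905061
t=0.430000, p=-1.905061:
  k1 = f(0.430000, -1.905061) = -2.288315
  k2 = f(0.860000, -2.889036) = -3.344589
  p ← -1.905061 + (0.43/2)·(-2.288315 + (-3.344589)) = -3.116135
t=0.860000, p=-3.116135:
  k1 = f(0.860000, -3.116135) = -3.667069
  k2 = f(1.290000, -4.692975) = -5.703190
  p ← -3.116135 + (0.43/2)·(-3.667069 + (-5.703190)) = -5.130741
p(1.29) ≈ -5.1307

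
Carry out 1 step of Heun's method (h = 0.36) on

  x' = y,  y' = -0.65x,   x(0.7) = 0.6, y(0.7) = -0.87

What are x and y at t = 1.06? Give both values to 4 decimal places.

Heun on (x,y): k1 = f(t_n, state_n); k2 = f(t_n + h, state_n + h·k1); state_{n+1} = state_n + (h/2)·(k1 + k2).
0.700000: (0.600000, -0.870000)
  k1 = (-0.870000, -0.390000)
  predictor → (0.286800, -1.010400)
  k2 = (-1.010400, -0.186420)
  → (0.261528, -0.973756)
(x(1.06), y(1.06)) ≈ (0.2615, -0.9738)

0.2615, -0.9738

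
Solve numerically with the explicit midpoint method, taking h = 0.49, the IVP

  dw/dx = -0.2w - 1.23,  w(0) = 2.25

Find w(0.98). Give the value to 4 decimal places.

0.7572

Midpoint: k1 = f(x_n, w_n); k2 = f(x_n + h/2, w_n + (h/2)·k1); w_{n+1} = w_n + h·k2.
x=0.000000, w=2.250000:
  k1 = f(0.000000, 2.250000) = -1.680000
  k2 = f(0.245000, 1.838400) = -1.597680
  w ← 2.250000 + 0.49·(-1.597680) = 1.467137
x=0.490000, w=1.467137:
  k1 = f(0.490000, 1.467137) = -1.523427
  k2 = f(0.735000, 1.093897) = -1.448779
  w ← 1.467137 + 0.49·(-1.448779) = 0.757235
w(0.98) ≈ 0.7572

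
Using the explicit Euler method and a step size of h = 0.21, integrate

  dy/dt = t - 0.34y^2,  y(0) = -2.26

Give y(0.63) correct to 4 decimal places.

-3.6583

Euler: y_{n+1} = y_n + h·f(t_n, y_n).
t=0.000000, y=-2.260000: f=-1.736584 → y ← -2.260000 + 0.21·(-1.736584) = -2.624683
t=0.210000, y=-2.624683: f=-2.132246 → y ← -2.624683 + 0.21·(-2.132246) = -3.072454
t=0.420000, y=-3.072454: f=-2.789592 → y ← -3.072454 + 0.21·(-2.789592) = -3.658269
y(0.63) ≈ -3.6583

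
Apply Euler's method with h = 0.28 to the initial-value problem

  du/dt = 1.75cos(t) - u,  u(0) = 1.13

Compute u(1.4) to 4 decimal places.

Euler: u_{n+1} = u_n + h·f(t_n, u_n).
t=0.000000, u=1.130000: f=0.620000 → u ← 1.130000 + 0.28·0.620000 = 1.303600
t=0.280000, u=1.303600: f=0.378247 → u ← 1.303600 + 0.28·0.378247 = 1.409509
t=0.560000, u=1.409509: f=0.073187 → u ← 1.409509 + 0.28·0.073187 = 1.430002
t=0.840000, u=1.430002: f=-0.261942 → u ← 1.430002 + 0.28·(-0.261942) = 1.356658
t=1.120000, u=1.356658: f=-0.594214 → u ← 1.356658 + 0.28·(-0.594214) = 1.190278
u(1.4) ≈ 1.1903

1.1903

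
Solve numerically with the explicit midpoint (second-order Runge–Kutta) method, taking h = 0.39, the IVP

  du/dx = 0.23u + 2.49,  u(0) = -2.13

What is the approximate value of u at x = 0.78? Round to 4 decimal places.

Midpoint: k1 = f(x_n, u_n); k2 = f(x_n + h/2, u_n + (h/2)·k1); u_{n+1} = u_n + h·k2.
x=0.000000, u=-2.130000:
  k1 = f(0.000000, -2.130000) = 2.000100
  k2 = f(0.195000, -1.739980) = 2.089804
  u ← -2.130000 + 0.39·2.089804 = -1.314976
x=0.390000, u=-1.314976:
  k1 = f(0.390000, -1.314976) = 2.187555
  k2 = f(0.585000, -0.888403) = 2.285667
  u ← -1.314976 + 0.39·2.285667 = -0.423566
u(0.78) ≈ -0.4236

-0.4236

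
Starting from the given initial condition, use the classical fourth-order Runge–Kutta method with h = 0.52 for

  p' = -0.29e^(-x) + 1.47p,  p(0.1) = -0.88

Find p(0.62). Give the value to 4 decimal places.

-2.0527

RK4: k1 = f(x_n, p_n); k2 = f(x_n + h/2, p_n + (h/2)·k1); k3 = f(x_n + h/2, p_n + (h/2)·k2); k4 = f(x_n + h, p_n + h·k3); p_{n+1} = p_n + (h/6)·(k1 + 2k2 + 2k3 + k4).
x=0.100000, p=-0.880000:
  k1 = f(0.100000, -0.880000) = -1.556003
  k2 = f(0.360000, -1.284561) = -2.090630
  k3 = f(0.360000, -1.423564) = -2.294965
  k4 = f(0.620000, -2.073382) = -3.203875
  p ← -0.880000 + (0.52/6)·(k1 + 2k2 + 2k3 + k4) = -2.052693
p(0.62) ≈ -2.0527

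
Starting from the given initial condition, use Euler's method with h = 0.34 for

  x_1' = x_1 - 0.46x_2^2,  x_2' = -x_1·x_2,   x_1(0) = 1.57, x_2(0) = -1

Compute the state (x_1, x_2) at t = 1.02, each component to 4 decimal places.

3.4473, -0.0196

Euler on (x_1,x_2): x_1_{n+1} = x_1_n + h·x_1', x_2_{n+1} = x_2_n + h·x_2'.
0.000000: (1.570000, -1.000000); f=(1.110000, 1.570000) → (1.947400, -0.466200)
0.340000: (1.947400, -0.466200); f=(1.847422, 0.907878) → (2.575524, -0.157522)
0.680000: (2.575524, -0.157522); f=(2.564110, 0.405700) → (3.447321, -0.019583)
(x_1(1.02), x_2(1.02)) ≈ (3.4473, -0.0196)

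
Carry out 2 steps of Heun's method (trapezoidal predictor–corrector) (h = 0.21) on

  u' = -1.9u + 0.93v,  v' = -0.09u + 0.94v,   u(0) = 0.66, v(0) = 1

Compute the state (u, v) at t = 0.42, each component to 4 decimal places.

0.6347, 1.4521

Heun on (u,v): k1 = f(t_n, state_n); k2 = f(t_n + h, state_n + h·k1); state_{n+1} = state_n + (h/2)·(k1 + k2).
0.000000: (0.660000, 1.000000)
  k1 = (-0.324000, 0.880600)
  predictor → (0.591960, 1.184926)
  k2 = (-0.022743, 1.060554)
  → (0.623592, 1.203821)
0.210000: (0.623592, 1.203821)
  k1 = (-0.065271, 1.075469)
  predictor → (0.609885, 1.429670)
  k2 = (0.170811, 1.289000)
  → (0.634674, 1.452090)
(u(0.42), v(0.42)) ≈ (0.6347, 1.4521)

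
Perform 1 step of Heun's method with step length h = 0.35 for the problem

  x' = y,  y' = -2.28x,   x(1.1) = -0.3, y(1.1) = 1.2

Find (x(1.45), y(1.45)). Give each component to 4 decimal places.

Heun on (x,y): k1 = f(t_n, state_n); k2 = f(t_n + h, state_n + h·k1); state_{n+1} = state_n + (h/2)·(k1 + k2).
1.100000: (-0.300000, 1.200000)
  k1 = (1.200000, 0.684000)
  predictor → (0.120000, 1.439400)
  k2 = (1.439400, -0.273600)
  → (0.161895, 1.271820)
(x(1.45), y(1.45)) ≈ (0.1619, 1.2718)

0.1619, 1.2718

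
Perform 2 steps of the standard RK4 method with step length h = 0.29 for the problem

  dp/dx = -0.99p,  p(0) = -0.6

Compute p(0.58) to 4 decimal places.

RK4: k1 = f(x_n, p_n); k2 = f(x_n + h/2, p_n + (h/2)·k1); k3 = f(x_n + h/2, p_n + (h/2)·k2); k4 = f(x_n + h, p_n + h·k3); p_{n+1} = p_n + (h/6)·(k1 + 2k2 + 2k3 + k4).
x=0.000000, p=-0.600000:
  k1 = f(0.000000, -0.600000) = 0.594000
  k2 = f(0.145000, -0.513870) = 0.508731
  k3 = f(0.145000, -0.526234) = 0.520972
  k4 = f(0.290000, -0.448918) = 0.444429
  p ← -0.600000 + (0.29/6)·(k1 + 2k2 + 2k3 + k4) = -0.450271
x=0.290000, p=-0.450271:
  k1 = f(0.290000, -0.450271) = 0.445769
  k2 = f(0.435000, -0.385635) = 0.381779
  k3 = f(0.435000, -0.394913) = 0.390964
  k4 = f(0.580000, -0.336892) = 0.333523
  p ← -0.450271 + (0.29/6)·(k1 + 2k2 + 2k3 + k4) = -0.337907
p(0.58) ≈ -0.3379

-0.3379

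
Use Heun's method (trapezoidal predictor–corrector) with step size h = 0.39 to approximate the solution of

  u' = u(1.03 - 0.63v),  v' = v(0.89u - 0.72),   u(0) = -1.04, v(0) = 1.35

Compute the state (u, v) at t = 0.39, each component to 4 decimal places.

-1.2338, 0.7555

Heun on (u,v): k1 = f(t_n, state_n); k2 = f(t_n + h, state_n + h·k1); state_{n+1} = state_n + (h/2)·(k1 + k2).
0.000000: (-1.040000, 1.350000)
  k1 = (-0.186680, -2.221560)
  predictor → (-1.112805, 0.483592)
  k2 = (-0.807159, -0.827133)
  → (-1.233799, 0.755505)
(u(0.39), v(0.39)) ≈ (-1.2338, 0.7555)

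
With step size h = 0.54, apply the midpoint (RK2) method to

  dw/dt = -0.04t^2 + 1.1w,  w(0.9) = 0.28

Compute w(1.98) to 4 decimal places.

0.7396

Midpoint: k1 = f(t_n, w_n); k2 = f(t_n + h/2, w_n + (h/2)·k1); w_{n+1} = w_n + h·k2.
t=0.900000, w=0.280000:
  k1 = f(0.900000, 0.280000) = 0.275600
  k2 = f(1.170000, 0.354412) = 0.335097
  w ← 0.280000 + 0.54·0.335097 = 0.460952
t=1.440000, w=0.460952:
  k1 = f(1.440000, 0.460952) = 0.424104
  k2 = f(1.710000, 0.575460) = 0.516043
  w ← 0.460952 + 0.54·0.516043 = 0.739615
w(1.98) ≈ 0.7396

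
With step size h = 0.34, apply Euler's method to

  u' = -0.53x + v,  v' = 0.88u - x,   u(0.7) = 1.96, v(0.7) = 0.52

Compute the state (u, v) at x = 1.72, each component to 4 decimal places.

2.2494, 1.2811

Euler on (u,v): u_{n+1} = u_n + h·u', v_{n+1} = v_n + h·v'.
0.700000: (1.960000, 0.520000); f=(0.149000, 1.024800) → (2.010660, 0.868432)
1.040000: (2.010660, 0.868432); f=(0.317232, 0.729381) → (2.118519, 1.116421)
1.380000: (2.118519, 1.116421); f=(0.385021, 0.484297) → (2.249426, 1.281082)
(u(1.72), v(1.72)) ≈ (2.2494, 1.2811)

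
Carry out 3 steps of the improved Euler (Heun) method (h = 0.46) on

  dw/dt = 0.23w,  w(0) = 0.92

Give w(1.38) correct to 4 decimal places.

1.2630

Heun: k1 = f(t_n, w_n); k2 = f(t_n + h, w_n + h·k1); w_{n+1} = w_n + (h/2)·(k1 + k2).
t=0.000000, w=0.920000:
  k1 = f(0.000000, 0.920000) = 0.211600
  k2 = f(0.460000, 1.017336) = 0.233987
  w ← 0.920000 + (0.46/2)·(0.211600 + 0.233987) = 1.022485
t=0.460000, w=1.022485:
  k1 = f(0.460000, 1.022485) = 0.235172
  k2 = f(0.920000, 1.130664) = 0.260053
  w ← 1.022485 + (0.46/2)·(0.235172 + 0.260053) = 1.136387
t=0.920000, w=1.136387:
  k1 = f(0.920000, 1.136387) = 0.261369
  k2 = f(1.380000, 1.256616) = 0.289022
  w ← 1.136387 + (0.46/2)·(0.261369 + 0.289022) = 1.262977
w(1.38) ≈ 1.2630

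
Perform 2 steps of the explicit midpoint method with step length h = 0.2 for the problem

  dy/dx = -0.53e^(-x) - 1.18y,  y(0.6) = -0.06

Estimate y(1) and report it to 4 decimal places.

-0.1113

Midpoint: k1 = f(x_n, y_n); k2 = f(x_n + h/2, y_n + (h/2)·k1); y_{n+1} = y_n + h·k2.
x=0.600000, y=-0.060000:
  k1 = f(0.600000, -0.060000) = -0.220070
  k2 = f(0.700000, -0.082007) = -0.166422
  y ← -0.060000 + 0.2·(-0.166422) = -0.093284
x=0.800000, y=-0.093284:
  k1 = f(0.800000, -0.093284) = -0.128069
  k2 = f(0.900000, -0.106091) = -0.090294
  y ← -0.093284 + 0.2·(-0.090294) = -0.111343
y(1) ≈ -0.1113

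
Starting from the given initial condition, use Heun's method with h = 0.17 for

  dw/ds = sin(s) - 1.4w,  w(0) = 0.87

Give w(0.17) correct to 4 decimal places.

Heun: k1 = f(s_n, w_n); k2 = f(s_n + h, w_n + h·k1); w_{n+1} = w_n + (h/2)·(k1 + k2).
s=0.000000, w=0.870000:
  k1 = f(0.000000, 0.870000) = -1.218000
  k2 = f(0.170000, 0.662940) = -0.758934
  w ← 0.870000 + (0.17/2)·(-1.218000 + (-0.758934)) = 0.701961
w(0.17) ≈ 0.7020

0.7020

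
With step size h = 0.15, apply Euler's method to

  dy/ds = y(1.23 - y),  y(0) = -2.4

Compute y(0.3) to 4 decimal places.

-6.4518

Euler: y_{n+1} = y_n + h·f(s_n, y_n).
s=0.000000, y=-2.400000: f=-8.712000 → y ← -2.400000 + 0.15·(-8.712000) = -3.706800
s=0.150000, y=-3.706800: f=-18.299730 → y ← -3.706800 + 0.15·(-18.299730) = -6.451760
y(0.3) ≈ -6.4518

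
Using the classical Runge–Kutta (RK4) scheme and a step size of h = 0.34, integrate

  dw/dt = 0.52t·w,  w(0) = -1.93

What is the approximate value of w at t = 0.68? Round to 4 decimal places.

-2.1766

RK4: k1 = f(t_n, w_n); k2 = f(t_n + h/2, w_n + (h/2)·k1); k3 = f(t_n + h/2, w_n + (h/2)·k2); k4 = f(t_n + h, w_n + h·k3); w_{n+1} = w_n + (h/6)·(k1 + 2k2 + 2k3 + k4).
t=0.000000, w=-1.930000:
  k1 = f(0.000000, -1.930000) = 0.000000
  k2 = f(0.170000, -1.930000) = -0.170612
  k3 = f(0.170000, -1.959004) = -0.173176
  k4 = f(0.340000, -1.988880) = -0.351634
  w ← -1.930000 + (0.34/6)·(k1 + 2k2 + 2k3 + k4) = -1.988889
t=0.340000, w=-1.988889:
  k1 = f(0.340000, -1.988889) = -0.351635
  k2 = f(0.510000, -2.048667) = -0.543306
  k3 = f(0.510000, -2.081251) = -0.551948
  k4 = f(0.680000, -2.176551) = -0.769628
  w ← -1.988889 + (0.34/6)·(k1 + 2k2 + 2k3 + k4) = -2.176556
w(0.68) ≈ -2.1766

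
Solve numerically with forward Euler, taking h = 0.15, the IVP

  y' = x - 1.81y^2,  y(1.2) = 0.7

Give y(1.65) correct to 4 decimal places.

Euler: y_{n+1} = y_n + h·f(x_n, y_n).
x=1.200000, y=0.700000: f=0.313100 → y ← 0.700000 + 0.15·0.313100 = 0.746965
x=1.350000, y=0.746965: f=0.340098 → y ← 0.746965 + 0.15·0.340098 = 0.797980
x=1.500000, y=0.797980: f=0.347443 → y ← 0.797980 + 0.15·0.347443 = 0.850096
y(1.65) ≈ 0.8501

0.8501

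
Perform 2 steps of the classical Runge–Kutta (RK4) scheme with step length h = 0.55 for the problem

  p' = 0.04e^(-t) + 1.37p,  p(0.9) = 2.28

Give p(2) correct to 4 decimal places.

10.2963

RK4: k1 = f(t_n, p_n); k2 = f(t_n + h/2, p_n + (h/2)·k1); k3 = f(t_n + h/2, p_n + (h/2)·k2); k4 = f(t_n + h, p_n + h·k3); p_{n+1} = p_n + (h/6)·(k1 + 2k2 + 2k3 + k4).
t=0.900000, p=2.280000:
  k1 = f(0.900000, 2.280000) = 3.139863
  k2 = f(1.175000, 3.143462) = 4.318896
  k3 = f(1.175000, 3.467696) = 4.763097
  k4 = f(1.450000, 4.899703) = 6.721976
  p ← 2.280000 + (0.55/6)·(k1 + 2k2 + 2k3 + k4) = 4.849034
t=1.450000, p=4.849034:
  k1 = f(1.450000, 4.849034) = 6.652559
  k2 = f(1.725000, 6.678488) = 9.156655
  k3 = f(1.725000, 7.367114) = 10.100073
  k4 = f(2.000000, 10.404074) = 14.258995
  p ← 4.849034 + (0.55/6)·(k1 + 2k2 + 2k3 + k4) = 10.296327
p(2) ≈ 10.2963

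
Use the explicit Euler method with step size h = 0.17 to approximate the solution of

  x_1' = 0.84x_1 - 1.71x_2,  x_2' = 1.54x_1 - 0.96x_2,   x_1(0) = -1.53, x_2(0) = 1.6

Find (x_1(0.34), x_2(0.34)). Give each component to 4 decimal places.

-2.8025, 0.2057

Euler on (x_1,x_2): x_1_{n+1} = x_1_n + h·x_1', x_2_{n+1} = x_2_n + h·x_2'.
0.000000: (-1.530000, 1.600000); f=(-4.021200, -3.892200) → (-2.213604, 0.938326)
0.170000: (-2.213604, 0.938326); f=(-3.463965, -4.309743) → (-2.802478, 0.205670)
(x_1(0.34), x_2(0.34)) ≈ (-2.8025, 0.2057)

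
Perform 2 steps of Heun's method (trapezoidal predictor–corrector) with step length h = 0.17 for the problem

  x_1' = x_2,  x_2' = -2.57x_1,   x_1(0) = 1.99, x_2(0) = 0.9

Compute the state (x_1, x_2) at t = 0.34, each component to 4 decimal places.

Heun on (x_1,x_2): k1 = f(t_n, state_n); k2 = f(t_n + h, state_n + h·k1); state_{n+1} = state_n + (h/2)·(k1 + k2).
0.000000: (1.990000, 0.900000)
  k1 = (0.900000, -5.114300)
  predictor → (2.143000, 0.030569)
  k2 = (0.030569, -5.507510)
  → (2.069098, -0.002854)
0.170000: (2.069098, -0.002854)
  k1 = (-0.002854, -5.317583)
  predictor → (2.068613, -0.906843)
  k2 = (-0.906843, -5.316336)
  → (1.991774, -0.906737)
(x_1(0.34), x_2(0.34)) ≈ (1.9918, -0.9067)

1.9918, -0.9067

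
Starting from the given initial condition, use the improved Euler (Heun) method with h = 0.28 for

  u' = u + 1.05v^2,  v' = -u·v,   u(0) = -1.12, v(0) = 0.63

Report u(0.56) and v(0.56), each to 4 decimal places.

Heun on (u,v): k1 = f(s_n, state_n); k2 = f(s_n + h, state_n + h·k1); state_{n+1} = state_n + (h/2)·(k1 + k2).
0.000000: (-1.120000, 0.630000)
  k1 = (-0.703255, 0.705600)
  predictor → (-1.316911, 0.827568)
  k2 = (-0.597799, 1.089834)
  → (-1.302148, 0.881361)
0.280000: (-1.302148, 0.881361)
  k1 = (-0.486511, 1.147662)
  predictor → (-1.438371, 1.202706)
  k2 = (0.080456, 1.729937)
  → (-1.358995, 1.284225)
(u(0.56), v(0.56)) ≈ (-1.3590, 1.2842)

-1.3590, 1.2842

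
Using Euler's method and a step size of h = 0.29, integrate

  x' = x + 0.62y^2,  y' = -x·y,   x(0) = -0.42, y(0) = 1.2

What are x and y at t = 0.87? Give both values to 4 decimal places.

Euler on (x,y): x_{n+1} = x_n + h·x', y_{n+1} = y_n + h·y'.
0.000000: (-0.420000, 1.200000); f=(0.472800, 0.504000) → (-0.282888, 1.346160)
0.290000: (-0.282888, 1.346160); f=(0.840643, 0.380813) → (-0.039102, 1.456596)
0.580000: (-0.039102, 1.456596); f=(1.276334, 0.056955) → (0.331035, 1.473113)
(x(0.87), y(0.87)) ≈ (0.3310, 1.4731)

0.3310, 1.4731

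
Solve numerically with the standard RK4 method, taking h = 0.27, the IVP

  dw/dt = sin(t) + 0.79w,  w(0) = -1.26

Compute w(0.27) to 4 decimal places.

-1.5206

RK4: k1 = f(t_n, w_n); k2 = f(t_n + h/2, w_n + (h/2)·k1); k3 = f(t_n + h/2, w_n + (h/2)·k2); k4 = f(t_n + h, w_n + h·k3); w_{n+1} = w_n + (h/6)·(k1 + 2k2 + 2k3 + k4).
t=0.000000, w=-1.260000:
  k1 = f(0.000000, -1.260000) = -0.995400
  k2 = f(0.135000, -1.394379) = -0.966969
  k3 = f(0.135000, -1.390541) = -0.963937
  k4 = f(0.270000, -1.520263) = -0.934276
  w ← -1.260000 + (0.27/6)·(k1 + 2k2 + 2k3 + k4) = -1.520617
w(0.27) ≈ -1.5206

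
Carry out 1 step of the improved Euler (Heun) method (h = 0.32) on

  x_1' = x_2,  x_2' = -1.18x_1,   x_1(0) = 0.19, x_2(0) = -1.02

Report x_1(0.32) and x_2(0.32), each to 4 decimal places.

-0.1479, -1.0301

Heun on (x_1,x_2): k1 = f(s_n, state_n); k2 = f(s_n + h, state_n + h·k1); state_{n+1} = state_n + (h/2)·(k1 + k2).
0.000000: (0.190000, -1.020000)
  k1 = (-1.020000, -0.224200)
  predictor → (-0.136400, -1.091744)
  k2 = (-1.091744, 0.160952)
  → (-0.147879, -1.030120)
(x_1(0.32), x_2(0.32)) ≈ (-0.1479, -1.0301)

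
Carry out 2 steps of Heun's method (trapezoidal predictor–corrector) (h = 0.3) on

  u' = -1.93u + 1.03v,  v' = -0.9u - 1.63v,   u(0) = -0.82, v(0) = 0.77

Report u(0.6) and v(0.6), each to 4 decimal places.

Heun on (u,v): k1 = f(t_n, state_n); k2 = f(t_n + h, state_n + h·k1); state_{n+1} = state_n + (h/2)·(k1 + k2).
0.000000: (-0.820000, 0.770000)
  k1 = (2.375700, -0.517100)
  predictor → (-0.107290, 0.614870)
  k2 = (0.840386, -0.905677)
  → (-0.337587, 0.556583)
0.300000: (-0.337587, 0.556583)
  k1 = (1.224824, -0.603403)
  predictor → (0.029860, 0.375563)
  k2 = (0.329200, -0.639041)
  → (-0.104484, 0.370217)
(u(0.6), v(0.6)) ≈ (-0.1045, 0.3702)

-0.1045, 0.3702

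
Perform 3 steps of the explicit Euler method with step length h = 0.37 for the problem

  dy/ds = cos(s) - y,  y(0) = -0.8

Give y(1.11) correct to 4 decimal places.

Euler: y_{n+1} = y_n + h·f(s_n, y_n).
s=0.000000, y=-0.800000: f=1.800000 → y ← -0.800000 + 0.37·1.800000 = -0.134000
s=0.370000, y=-0.134000: f=1.066327 → y ← -0.134000 + 0.37·1.066327 = 0.260541
s=0.740000, y=0.260541: f=0.477927 → y ← 0.260541 + 0.37·0.477927 = 0.437374
y(1.11) ≈ 0.4374

0.4374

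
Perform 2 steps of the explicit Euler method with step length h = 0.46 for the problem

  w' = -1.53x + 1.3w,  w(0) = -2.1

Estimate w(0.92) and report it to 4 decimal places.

-5.6863

Euler: w_{n+1} = w_n + h·f(x_n, w_n).
x=0.000000, w=-2.100000: f=-2.730000 → w ← -2.100000 + 0.46·(-2.730000) = -3.355800
x=0.460000, w=-3.355800: f=-5.066340 → w ← -3.355800 + 0.46·(-5.066340) = -5.686316
w(0.92) ≈ -5.6863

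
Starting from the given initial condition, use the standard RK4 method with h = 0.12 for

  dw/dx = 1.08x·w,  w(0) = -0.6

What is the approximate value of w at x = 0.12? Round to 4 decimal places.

RK4: k1 = f(x_n, w_n); k2 = f(x_n + h/2, w_n + (h/2)·k1); k3 = f(x_n + h/2, w_n + (h/2)·k2); k4 = f(x_n + h, w_n + h·k3); w_{n+1} = w_n + (h/6)·(k1 + 2k2 + 2k3 + k4).
x=0.000000, w=-0.600000:
  k1 = f(0.000000, -0.600000) = 0.000000
  k2 = f(0.060000, -0.600000) = -0.038880
  k3 = f(0.060000, -0.602333) = -0.039031
  k4 = f(0.120000, -0.604684) = -0.078367
  w ← -0.600000 + (0.12/6)·(k1 + 2k2 + 2k3 + k4) = -0.604684
w(0.12) ≈ -0.6047

-0.6047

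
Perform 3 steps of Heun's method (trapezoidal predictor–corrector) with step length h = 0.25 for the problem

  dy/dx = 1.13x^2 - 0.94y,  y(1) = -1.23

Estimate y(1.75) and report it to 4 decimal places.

0.6555

Heun: k1 = f(x_n, y_n); k2 = f(x_n + h, y_n + h·k1); y_{n+1} = y_n + (h/2)·(k1 + k2).
x=1.000000, y=-1.230000:
  k1 = f(1.000000, -1.230000) = 2.286200
  k2 = f(1.250000, -0.658450) = 2.384568
  y ← -1.230000 + (0.25/2)·(2.286200 + 2.384568) = -0.646154
x=1.250000, y=-0.646154:
  k1 = f(1.250000, -0.646154) = 2.373010
  k2 = f(1.500000, -0.052902) = 2.592227
  y ← -0.646154 + (0.25/2)·(2.373010 + 2.592227) = -0.025499
x=1.500000, y=-0.025499:
  k1 = f(1.500000, -0.025499) = 2.566469
  k2 = f(1.750000, 0.616118) = 2.881474
  y ← -0.025499 + (0.25/2)·(2.566469 + 2.881474) = 0.655494
y(1.75) ≈ 0.6555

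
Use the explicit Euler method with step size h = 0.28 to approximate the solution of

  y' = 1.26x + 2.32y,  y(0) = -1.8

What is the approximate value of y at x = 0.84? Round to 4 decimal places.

Euler: y_{n+1} = y_n + h·f(x_n, y_n).
x=0.000000, y=-1.800000: f=-4.176000 → y ← -1.800000 + 0.28·(-4.176000) = -2.969280
x=0.280000, y=-2.969280: f=-6.535930 → y ← -2.969280 + 0.28·(-6.535930) = -4.799340
x=0.560000, y=-4.799340: f=-10.428869 → y ← -4.799340 + 0.28·(-10.428869) = -7.719424
y(0.84) ≈ -7.7194

-7.7194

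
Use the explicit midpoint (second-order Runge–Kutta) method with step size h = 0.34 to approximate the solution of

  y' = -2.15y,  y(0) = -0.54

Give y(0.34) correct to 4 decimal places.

Midpoint: k1 = f(t_n, y_n); k2 = f(t_n + h/2, y_n + (h/2)·k1); y_{n+1} = y_n + h·k2.
t=0.000000, y=-0.540000:
  k1 = f(0.000000, -0.540000) = 1.161000
  k2 = f(0.170000, -0.342630) = 0.736654
  y ← -0.540000 + 0.34·0.736654 = -0.289537
y(0.34) ≈ -0.2895

-0.2895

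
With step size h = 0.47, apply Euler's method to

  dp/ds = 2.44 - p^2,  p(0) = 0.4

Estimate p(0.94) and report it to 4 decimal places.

Euler: p_{n+1} = p_n + h·f(s_n, p_n).
s=0.000000, p=0.400000: f=2.280000 → p ← 0.400000 + 0.47·2.280000 = 1.471600
s=0.470000, p=1.471600: f=0.274393 → p ← 1.471600 + 0.47·0.274393 = 1.600565
p(0.94) ≈ 1.6006

1.6006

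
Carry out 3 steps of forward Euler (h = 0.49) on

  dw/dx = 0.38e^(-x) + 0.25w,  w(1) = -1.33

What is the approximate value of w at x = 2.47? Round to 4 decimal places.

Euler: w_{n+1} = w_n + h·f(x_n, w_n).
x=1.000000, w=-1.330000: f=-0.192706 → w ← -1.330000 + 0.49·(-0.192706) = -1.424426
x=1.490000, w=-1.424426: f=-0.270465 → w ← -1.424426 + 0.49·(-0.270465) = -1.556954
x=1.980000, w=-1.556954: f=-0.336772 → w ← -1.556954 + 0.49·(-0.336772) = -1.721972
w(2.47) ≈ -1.7220

-1.7220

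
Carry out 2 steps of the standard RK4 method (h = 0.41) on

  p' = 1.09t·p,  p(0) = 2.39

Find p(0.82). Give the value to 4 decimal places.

RK4: k1 = f(t_n, p_n); k2 = f(t_n + h/2, p_n + (h/2)·k1); k3 = f(t_n + h/2, p_n + (h/2)·k2); k4 = f(t_n + h, p_n + h·k3); p_{n+1} = p_n + (h/6)·(k1 + 2k2 + 2k3 + k4).
t=0.000000, p=2.390000:
  k1 = f(0.000000, 2.390000) = 0.000000
  k2 = f(0.205000, 2.390000) = 0.534046
  k3 = f(0.205000, 2.499479) = 0.558509
  k4 = f(0.410000, 2.618989) = 1.170426
  p ← 2.390000 + (0.41/6)·(k1 + 2k2 + 2k3 + k4) = 2.619295
t=0.410000, p=2.619295:
  k1 = f(0.410000, 2.619295) = 1.170563
  k2 = f(0.615000, 2.859260) = 1.916705
  k3 = f(0.615000, 3.012219) = 2.019241
  k4 = f(0.820000, 3.447184) = 3.081093
  p ← 2.619295 + (0.41/6)·(k1 + 2k2 + 2k3 + k4) = 3.447737
p(0.82) ≈ 3.4477

3.4477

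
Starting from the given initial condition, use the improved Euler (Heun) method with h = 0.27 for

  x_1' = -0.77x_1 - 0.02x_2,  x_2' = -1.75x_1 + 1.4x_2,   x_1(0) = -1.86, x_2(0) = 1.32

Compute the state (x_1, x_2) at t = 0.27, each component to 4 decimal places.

-1.5236, 2.8685

Heun on (x_1,x_2): k1 = f(t_n, state_n); k2 = f(t_n + h, state_n + h·k1); state_{n+1} = state_n + (h/2)·(k1 + k2).
0.000000: (-1.860000, 1.320000)
  k1 = (1.405800, 5.103000)
  predictor → (-1.480434, 2.697810)
  k2 = (1.085978, 6.367693)
  → (-1.523610, 2.868544)
(x_1(0.27), x_2(0.27)) ≈ (-1.5236, 2.8685)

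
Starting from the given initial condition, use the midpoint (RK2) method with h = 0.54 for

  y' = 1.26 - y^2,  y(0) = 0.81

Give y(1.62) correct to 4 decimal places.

1.0869

Midpoint: k1 = f(x_n, y_n); k2 = f(x_n + h/2, y_n + (h/2)·k1); y_{n+1} = y_n + h·k2.
x=0.000000, y=0.810000:
  k1 = f(0.000000, 0.810000) = 0.603900
  k2 = f(0.270000, 0.973053) = 0.313168
  y ← 0.810000 + 0.54·0.313168 = 0.979111
x=0.540000, y=0.979111:
  k1 = f(0.540000, 0.979111) = 0.301342
  k2 = f(0.810000, 1.060473) = 0.135397
  y ← 0.979111 + 0.54·0.135397 = 1.052225
x=1.080000, y=1.052225:
  k1 = f(1.080000, 1.052225) = 0.152823
  k2 = f(1.350000, 1.093487) = 0.064286
  y ← 1.052225 + 0.54·0.064286 = 1.086939
y(1.62) ≈ 1.0869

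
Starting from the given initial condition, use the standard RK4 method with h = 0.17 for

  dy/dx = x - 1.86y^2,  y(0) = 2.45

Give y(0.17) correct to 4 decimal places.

RK4: k1 = f(x_n, y_n); k2 = f(x_n + h/2, y_n + (h/2)·k1); k3 = f(x_n + h/2, y_n + (h/2)·k2); k4 = f(x_n + h, y_n + h·k3); y_{n+1} = y_n + (h/6)·(k1 + 2k2 + 2k3 + k4).
x=0.000000, y=2.450000:
  k1 = f(0.000000, 2.450000) = -11.164650
  k2 = f(0.085000, 1.501005) = -4.105608
  k3 = f(0.085000, 2.101023) = -8.125596
  k4 = f(0.170000, 1.068649) = -1.954139
  y ← 2.450000 + (0.17/6)·(k1 + 2k2 + 2k3 + k4) = 1.385199
y(0.17) ≈ 1.3852

1.3852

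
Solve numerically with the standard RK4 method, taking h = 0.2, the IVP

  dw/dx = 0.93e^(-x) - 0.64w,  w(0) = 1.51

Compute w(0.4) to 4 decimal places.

RK4: k1 = f(x_n, w_n); k2 = f(x_n + h/2, w_n + (h/2)·k1); k3 = f(x_n + h/2, w_n + (h/2)·k2); k4 = f(x_n + h, w_n + h·k3); w_{n+1} = w_n + (h/6)·(k1 + 2k2 + 2k3 + k4).
x=0.000000, w=1.510000:
  k1 = f(0.000000, 1.510000) = -0.036400
  k2 = f(0.100000, 1.506360) = -0.122572
  k3 = f(0.100000, 1.497743) = -0.117057
  k4 = f(0.200000, 1.486589) = -0.189997
  w ← 1.510000 + (0.2/6)·(k1 + 2k2 + 2k3 + k4) = 1.486478
x=0.200000, w=1.486478:
  k1 = f(0.200000, 1.486478) = -0.189926
  k2 = f(0.300000, 1.467486) = -0.250230
  k3 = f(0.300000, 1.461455) = -0.246370
  k4 = f(0.400000, 1.437204) = -0.296413
  w ← 1.486478 + (0.2/6)·(k1 + 2k2 + 2k3 + k4) = 1.437160
w(0.4) ≈ 1.4372

1.4372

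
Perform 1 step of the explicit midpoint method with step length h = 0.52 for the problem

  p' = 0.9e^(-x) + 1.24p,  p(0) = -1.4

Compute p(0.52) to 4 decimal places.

Midpoint: k1 = f(x_n, p_n); k2 = f(x_n + h/2, p_n + (h/2)·k1); p_{n+1} = p_n + h·k2.
x=0.000000, p=-1.400000:
  k1 = f(0.000000, -1.400000) = -0.836000
  k2 = f(0.260000, -1.617360) = -1.311580
  p ← -1.400000 + 0.52·(-1.311580) = -2.082022
p(0.52) ≈ -2.0820

-2.0820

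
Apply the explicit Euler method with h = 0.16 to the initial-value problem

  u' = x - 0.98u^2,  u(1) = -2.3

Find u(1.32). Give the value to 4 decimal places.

-4.1665

Euler: u_{n+1} = u_n + h·f(x_n, u_n).
x=1.000000, u=-2.300000: f=-4.184200 → u ← -2.300000 + 0.16·(-4.184200) = -2.969472
x=1.160000, u=-2.969472: f=-7.481409 → u ← -2.969472 + 0.16·(-7.481409) = -4.166497
u(1.32) ≈ -4.1665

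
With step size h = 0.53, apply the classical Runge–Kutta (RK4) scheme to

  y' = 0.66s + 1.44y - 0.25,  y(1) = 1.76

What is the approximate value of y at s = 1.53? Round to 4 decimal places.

4.2172

RK4: k1 = f(s_n, y_n); k2 = f(s_n + h/2, y_n + (h/2)·k1); k3 = f(s_n + h/2, y_n + (h/2)·k2); k4 = f(s_n + h, y_n + h·k3); y_{n+1} = y_n + (h/6)·(k1 + 2k2 + 2k3 + k4).
s=1.000000, y=1.760000:
  k1 = f(1.000000, 1.760000) = 2.944400
  k2 = f(1.265000, 2.540266) = 4.242883
  k3 = f(1.265000, 2.884364) = 4.738384
  k4 = f(1.530000, 4.271344) = 6.910535
  y ← 1.760000 + (0.53/6)·(k1 + 2k2 + 2k3 + k4) = 4.217210
y(1.53) ≈ 4.2172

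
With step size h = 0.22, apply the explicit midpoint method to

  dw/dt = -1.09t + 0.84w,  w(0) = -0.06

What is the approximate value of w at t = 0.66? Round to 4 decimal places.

Midpoint: k1 = f(t_n, w_n); k2 = f(t_n + h/2, w_n + (h/2)·k1); w_{n+1} = w_n + h·k2.
t=0.000000, w=-0.060000:
  k1 = f(0.000000, -0.060000) = -0.050400
  k2 = f(0.110000, -0.065544) = -0.174957
  w ← -0.060000 + 0.22·(-0.174957) = -0.098491
t=0.220000, w=-0.098491:
  k1 = f(0.220000, -0.098491) = -0.322532
  k2 = f(0.330000, -0.133969) = -0.472234
  w ← -0.098491 + 0.22·(-0.472234) = -0.202382
t=0.440000, w=-0.202382:
  k1 = f(0.440000, -0.202382) = -0.649601
  k2 = f(0.550000, -0.273838) = -0.829524
  w ← -0.202382 + 0.22·(-0.829524) = -0.384877
w(0.66) ≈ -0.3849

-0.3849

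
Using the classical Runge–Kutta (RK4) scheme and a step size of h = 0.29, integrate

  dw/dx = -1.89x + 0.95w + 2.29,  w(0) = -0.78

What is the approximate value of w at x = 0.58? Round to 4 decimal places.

RK4: k1 = f(x_n, w_n); k2 = f(x_n + h/2, w_n + (h/2)·k1); k3 = f(x_n + h/2, w_n + (h/2)·k2); k4 = f(x_n + h, w_n + h·k3); w_{n+1} = w_n + (h/6)·(k1 + 2k2 + 2k3 + k4).
x=0.000000, w=-0.780000:
  k1 = f(0.000000, -0.780000) = 1.549000
  k2 = f(0.145000, -0.555395) = 1.488325
  k3 = f(0.145000, -0.564193) = 1.479967
  k4 = f(0.290000, -0.350810) = 1.408631
  w ← -0.780000 + (0.29/6)·(k1 + 2k2 + 2k3 + k4) = -0.350113
x=0.290000, w=-0.350113:
  k1 = f(0.290000, -0.350113) = 1.409293
  k2 = f(0.435000, -0.145766) = 1.329373
  k3 = f(0.435000, -0.157354) = 1.318364
  k4 = f(0.580000, 0.032212) = 1.224402
  w ← -0.350113 + (0.29/6)·(k1 + 2k2 + 2k3 + k4) = 0.033130
w(0.58) ≈ 0.0331

0.0331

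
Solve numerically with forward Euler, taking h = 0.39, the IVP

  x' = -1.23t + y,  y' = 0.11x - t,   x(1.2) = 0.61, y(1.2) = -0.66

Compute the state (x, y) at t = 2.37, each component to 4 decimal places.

Euler on (x,y): x_{n+1} = x_n + h·x', y_{n+1} = y_n + h·y'.
1.200000: (0.610000, -0.660000); f=(-2.136000, -1.132900) → (-0.223040, -1.101831)
1.590000: (-0.223040, -1.101831); f=(-3.057531, -1.614534) → (-1.415477, -1.731499)
1.980000: (-1.415477, -1.731499); f=(-4.166899, -2.135702) → (-3.040568, -2.564423)
(x(2.37), y(2.37)) ≈ (-3.0406, -2.5644)

-3.0406, -2.5644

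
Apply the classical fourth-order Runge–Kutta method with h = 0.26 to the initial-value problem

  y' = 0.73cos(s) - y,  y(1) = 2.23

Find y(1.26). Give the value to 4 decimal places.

1.7897

RK4: k1 = f(s_n, y_n); k2 = f(s_n + h/2, y_n + (h/2)·k1); k3 = f(s_n + h/2, y_n + (h/2)·k2); k4 = f(s_n + h, y_n + h·k3); y_{n+1} = y_n + (h/6)·(k1 + 2k2 + 2k3 + k4).
s=1.000000, y=2.230000:
  k1 = f(1.000000, 2.230000) = -1.835579
  k2 = f(1.130000, 1.991375) = -1.679913
  k3 = f(1.130000, 2.011611) = -1.700150
  k4 = f(1.260000, 1.787961) = -1.564715
  y ← 2.230000 + (0.26/6)·(k1 + 2k2 + 2k3 + k4) = 1.789715
y(1.26) ≈ 1.7897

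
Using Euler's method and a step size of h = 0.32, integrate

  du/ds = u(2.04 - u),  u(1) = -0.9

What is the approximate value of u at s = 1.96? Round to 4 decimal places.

-11.1613

Euler: u_{n+1} = u_n + h·f(s_n, u_n).
s=1.000000, u=-0.900000: f=-2.646000 → u ← -0.900000 + 0.32·(-2.646000) = -1.746720
s=1.320000, u=-1.746720: f=-6.614340 → u ← -1.746720 + 0.32·(-6.614340) = -3.863309
s=1.640000, u=-3.863309: f=-22.806303 → u ← -3.863309 + 0.32·(-22.806303) = -11.161326
u(1.96) ≈ -11.1613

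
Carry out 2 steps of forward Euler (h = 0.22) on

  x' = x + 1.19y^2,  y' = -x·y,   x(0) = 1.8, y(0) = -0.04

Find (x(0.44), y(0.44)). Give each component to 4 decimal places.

2.6798, -0.0125

Euler on (x,y): x_{n+1} = x_n + h·x', y_{n+1} = y_n + h·y'.
0.000000: (1.800000, -0.040000); f=(1.801904, 0.072000) → (2.196419, -0.024160)
0.220000: (2.196419, -0.024160); f=(2.197113, 0.053065) → (2.679784, -0.012486)
(x(0.44), y(0.44)) ≈ (2.6798, -0.0125)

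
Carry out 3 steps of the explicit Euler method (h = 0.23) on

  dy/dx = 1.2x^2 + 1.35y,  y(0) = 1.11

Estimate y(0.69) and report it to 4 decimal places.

Euler: y_{n+1} = y_n + h·f(x_n, y_n).
x=0.000000, y=1.110000: f=1.498500 → y ← 1.110000 + 0.23·1.498500 = 1.454655
x=0.230000, y=1.454655: f=2.027264 → y ← 1.454655 + 0.23·2.027264 = 1.920926
x=0.460000, y=1.920926: f=2.847170 → y ← 1.920926 + 0.23·2.847170 = 2.575775
y(0.69) ≈ 2.5758

2.5758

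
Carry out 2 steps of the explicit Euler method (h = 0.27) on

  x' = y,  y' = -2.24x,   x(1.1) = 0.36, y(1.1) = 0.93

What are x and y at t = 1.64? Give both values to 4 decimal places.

Euler on (x,y): x_{n+1} = x_n + h·x', y_{n+1} = y_n + h·y'.
1.100000: (0.360000, 0.930000); f=(0.930000, -0.806400) → (0.611100, 0.712272)
1.370000: (0.611100, 0.712272); f=(0.712272, -1.368864) → (0.803413, 0.342679)
(x(1.64), y(1.64)) ≈ (0.8034, 0.3427)

0.8034, 0.3427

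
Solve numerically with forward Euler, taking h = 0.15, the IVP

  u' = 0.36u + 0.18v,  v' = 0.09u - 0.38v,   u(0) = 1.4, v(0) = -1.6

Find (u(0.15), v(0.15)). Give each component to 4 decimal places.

1.4324, -1.4899

Euler on (u,v): u_{n+1} = u_n + h·u', v_{n+1} = v_n + h·v'.
0.000000: (1.400000, -1.600000); f=(0.216000, 0.734000) → (1.432400, -1.489900)
(u(0.15), v(0.15)) ≈ (1.4324, -1.4899)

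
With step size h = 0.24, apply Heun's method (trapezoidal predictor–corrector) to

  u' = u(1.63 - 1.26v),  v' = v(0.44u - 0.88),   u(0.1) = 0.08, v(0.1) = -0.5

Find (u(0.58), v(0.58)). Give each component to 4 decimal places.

0.2171, -0.3382

Heun on (u,v): k1 = f(t_n, state_n); k2 = f(t_n + h, state_n + h·k1); state_{n+1} = state_n + (h/2)·(k1 + k2).
0.100000: (0.080000, -0.500000)
  k1 = (0.180800, 0.422400)
  predictor → (0.123392, -0.398624)
  k2 = (0.263105, 0.329147)
  → (0.133269, -0.409814)
0.340000: (0.133269, -0.409814)
  k1 = (0.286043, 0.336606)
  predictor → (0.201919, -0.329029)
  k2 = (0.412839, 0.260313)
  → (0.217134, -0.338184)
(u(0.58), v(0.58)) ≈ (0.2171, -0.3382)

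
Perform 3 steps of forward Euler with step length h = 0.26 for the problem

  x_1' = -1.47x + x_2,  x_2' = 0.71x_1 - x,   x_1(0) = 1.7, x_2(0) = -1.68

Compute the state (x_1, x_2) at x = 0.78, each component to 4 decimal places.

0.2977, -1.1865

Euler on (x_1,x_2): x_1_{n+1} = x_1_n + h·x_1', x_2_{n+1} = x_2_n + h·x_2'.
0.000000: (1.700000, -1.680000); f=(-1.680000, 1.207000) → (1.263200, -1.366180)
0.260000: (1.263200, -1.366180); f=(-1.748380, 0.636872) → (0.808621, -1.200593)
0.520000: (0.808621, -1.200593); f=(-1.964993, 0.054121) → (0.297723, -1.186522)
(x_1(0.78), x_2(0.78)) ≈ (0.2977, -1.1865)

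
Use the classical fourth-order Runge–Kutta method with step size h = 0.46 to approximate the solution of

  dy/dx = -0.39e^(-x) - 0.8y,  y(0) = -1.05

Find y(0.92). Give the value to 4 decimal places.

RK4: k1 = f(x_n, y_n); k2 = f(x_n + h/2, y_n + (h/2)·k1); k3 = f(x_n + h/2, y_n + (h/2)·k2); k4 = f(x_n + h, y_n + h·k3); y_{n+1} = y_n + (h/6)·(k1 + 2k2 + 2k3 + k4).
x=0.000000, y=-1.050000:
  k1 = f(0.000000, -1.050000) = 0.450000
  k2 = f(0.230000, -0.946500) = 0.447332
  k3 = f(0.230000, -0.947114) = 0.447823
  k4 = f(0.460000, -0.844001) = 0.429001
  y ← -1.050000 + (0.46/6)·(k1 + 2k2 + 2k3 + k4) = -0.845353
x=0.460000, y=-0.845353:
  k1 = f(0.460000, -0.845353) = 0.430082
  k2 = f(0.690000, -0.746434) = 0.401533
  k3 = f(0.690000, -0.753000) = 0.406786
  k4 = f(0.920000, -0.658231) = 0.371163
  y ← -0.845353 + (0.46/6)·(k1 + 2k2 + 2k3 + k4) = -0.659982
y(0.92) ≈ -0.6600

-0.6600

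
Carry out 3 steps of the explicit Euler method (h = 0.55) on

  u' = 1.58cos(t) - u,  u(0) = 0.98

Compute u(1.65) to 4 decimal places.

0.9928

Euler: u_{n+1} = u_n + h·f(t_n, u_n).
t=0.000000, u=0.980000: f=0.600000 → u ← 0.980000 + 0.55·0.600000 = 1.310000
t=0.550000, u=1.310000: f=0.036989 → u ← 1.310000 + 0.55·0.036989 = 1.330344
t=1.100000, u=1.330344: f=-0.613662 → u ← 1.330344 + 0.55·(-0.613662) = 0.992830
u(1.65) ≈ 0.9928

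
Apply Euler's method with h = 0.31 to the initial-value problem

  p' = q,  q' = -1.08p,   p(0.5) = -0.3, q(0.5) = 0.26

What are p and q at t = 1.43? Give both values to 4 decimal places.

0.0268, 0.4699

Euler on (p,q): p_{n+1} = p_n + h·p', q_{n+1} = q_n + h·q'.
0.500000: (-0.300000, 0.260000); f=(0.260000, 0.324000) → (-0.219400, 0.360440)
0.810000: (-0.219400, 0.360440); f=(0.360440, 0.236952) → (-0.107664, 0.433895)
1.120000: (-0.107664, 0.433895); f=(0.433895, 0.116277) → (0.026844, 0.469941)
(p(1.43), q(1.43)) ≈ (0.0268, 0.4699)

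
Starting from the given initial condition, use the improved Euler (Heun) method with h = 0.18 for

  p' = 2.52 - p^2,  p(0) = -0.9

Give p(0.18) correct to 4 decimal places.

-0.5509

Heun: k1 = f(s_n, p_n); k2 = f(s_n + h, p_n + h·k1); p_{n+1} = p_n + (h/2)·(k1 + k2).
s=0.000000, p=-0.900000:
  k1 = f(0.000000, -0.900000) = 1.710000
  k2 = f(0.180000, -0.592200) = 2.169299
  p ← -0.900000 + (0.18/2)·(1.710000 + 2.169299) = -0.550863
p(0.18) ≈ -0.5509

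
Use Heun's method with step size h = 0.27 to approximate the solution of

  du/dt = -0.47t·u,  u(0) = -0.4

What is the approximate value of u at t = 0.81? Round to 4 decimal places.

-0.3427

Heun: k1 = f(t_n, u_n); k2 = f(t_n + h, u_n + h·k1); u_{n+1} = u_n + (h/2)·(k1 + k2).
t=0.000000, u=-0.400000:
  k1 = f(0.000000, -0.400000) = 0.000000
  k2 = f(0.270000, -0.400000) = 0.050760
  u ← -0.400000 + (0.27/2)·(0.000000 + 0.050760) = -0.393147
t=0.270000, u=-0.393147:
  k1 = f(0.270000, -0.393147) = 0.049890
  k2 = f(0.540000, -0.379677) = 0.096362
  u ← -0.393147 + (0.27/2)·(0.049890 + 0.096362) = -0.373403
t=0.540000, u=-0.373403:
  k1 = f(0.540000, -0.373403) = 0.094770
  k2 = f(0.810000, -0.347815) = 0.132413
  u ← -0.373403 + (0.27/2)·(0.094770 + 0.132413) = -0.342734
u(0.81) ≈ -0.3427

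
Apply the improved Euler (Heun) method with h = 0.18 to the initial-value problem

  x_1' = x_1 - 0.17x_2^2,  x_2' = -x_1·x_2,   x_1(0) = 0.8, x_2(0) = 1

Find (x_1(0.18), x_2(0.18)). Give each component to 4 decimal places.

Heun on (x_1,x_2): k1 = f(t_n, state_n); k2 = f(t_n + h, state_n + h·k1); state_{n+1} = state_n + (h/2)·(k1 + k2).
0.000000: (0.800000, 1.000000)
  k1 = (0.630000, -0.800000)
  predictor → (0.913400, 0.856000)
  k2 = (0.788835, -0.781870)
  → (0.927695, 0.857632)
(x_1(0.18), x_2(0.18)) ≈ (0.9277, 0.8576)

0.9277, 0.8576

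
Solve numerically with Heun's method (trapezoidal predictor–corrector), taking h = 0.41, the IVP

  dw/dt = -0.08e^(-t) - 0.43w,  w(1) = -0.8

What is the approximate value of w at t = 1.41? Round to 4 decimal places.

Heun: k1 = f(t_n, w_n); k2 = f(t_n + h, w_n + h·k1); w_{n+1} = w_n + (h/2)·(k1 + k2).
t=1.000000, w=-0.800000:
  k1 = f(1.000000, -0.800000) = 0.314570
  k2 = f(1.410000, -0.671026) = 0.269010
  w ← -0.800000 + (0.41/2)·(0.314570 + 0.269010) = -0.680366
w(1.41) ≈ -0.6804

-0.6804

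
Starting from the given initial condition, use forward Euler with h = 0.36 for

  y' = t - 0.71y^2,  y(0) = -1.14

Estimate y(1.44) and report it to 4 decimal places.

Euler: y_{n+1} = y_n + h·f(t_n, y_n).
t=0.000000, y=-1.140000: f=-0.922716 → y ← -1.140000 + 0.36·(-0.922716) = -1.472178
t=0.360000, y=-1.472178: f=-1.178788 → y ← -1.472178 + 0.36·(-1.178788) = -1.896542
t=0.720000, y=-1.896542: f=-1.833778 → y ← -1.896542 + 0.36·(-1.833778) = -2.556701
t=1.080000, y=-2.556701: f=-3.561073 → y ← -2.556701 + 0.36·(-3.561073) = -3.838688
y(1.44) ≈ -3.8387

-3.8387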